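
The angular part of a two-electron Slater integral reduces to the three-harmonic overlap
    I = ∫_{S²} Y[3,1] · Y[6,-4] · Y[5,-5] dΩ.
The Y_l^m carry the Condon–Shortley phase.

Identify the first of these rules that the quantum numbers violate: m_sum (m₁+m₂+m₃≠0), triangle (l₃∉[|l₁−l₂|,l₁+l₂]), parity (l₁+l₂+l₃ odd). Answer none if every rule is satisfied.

m_sum

azimuthal sum: 1 − 4 − 5 = -8  ✗
3 ≤ 5 ≤ 9 (triangle on l)
L = 3 + 6 + 5 = 14 (even)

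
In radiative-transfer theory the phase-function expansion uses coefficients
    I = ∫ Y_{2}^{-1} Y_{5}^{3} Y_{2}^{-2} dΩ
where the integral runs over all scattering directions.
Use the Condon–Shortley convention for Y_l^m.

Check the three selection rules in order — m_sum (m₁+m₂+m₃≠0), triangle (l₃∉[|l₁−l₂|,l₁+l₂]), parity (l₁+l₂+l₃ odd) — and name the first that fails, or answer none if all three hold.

triangle

m₁+m₂+m₃ = -1 + 3 − 2 = 0  ✓
triangle: |2−5|=3 ≤ l₃=2 ≤ 2+5=7  ✗
parity: l₁+l₂+l₃ = 9 is odd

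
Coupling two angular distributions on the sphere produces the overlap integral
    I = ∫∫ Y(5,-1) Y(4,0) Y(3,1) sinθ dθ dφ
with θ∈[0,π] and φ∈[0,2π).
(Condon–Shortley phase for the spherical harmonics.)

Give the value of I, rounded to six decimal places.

-0.086020

Rules hold: Σm=0, L=12 even, 1≤3≤9.
N = 11·9·7 = 693
Δ = 6!·4!·2!/13! = 1/180180
Racah Σ t=2..4: t=2:+1/576 t=3:−1/144 t=4:+1/576 = -1/288
⇒ 3j(5 4 3; 0 0 0)² = 20/1001, sgn +1
Racah Σ t=2..4: t=2:+1/2304 t=3:−1/216 t=4:+1/384 = -11/6912
⇒ 3j(5 4 3; -1 0 1)² = 11/1638, sgn -1
4πI² = N·(3j₀)²·(3jₘ)² = 110/1183
I = -1·√(0.0929839/4π) = -0.08601992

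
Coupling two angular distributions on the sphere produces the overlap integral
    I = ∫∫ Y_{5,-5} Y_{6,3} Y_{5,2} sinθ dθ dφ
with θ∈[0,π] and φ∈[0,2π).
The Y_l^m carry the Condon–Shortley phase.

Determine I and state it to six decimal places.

-0.172202

Rules hold: Σm=0, L=16 even, 1≤5≤11.
N = 11·13·11 = 1573
Δ = 6!·4!·6!/17! = 1/28588560
Racah Σ t=1..5: t=1:−1/345600 t=2:+1/13824 t=3:−1/5184 t=4:+1/13824 t=5:−1/345600 = -7/129600
⇒ 3j(5 6 5; 0 0 0)² = 80/7293, sgn +1
Racah Σ t=6..6: t=6:+1/622080 = 1/622080
⇒ 3j(5 6 5; -5 3 2)² = 105/4862, sgn -1
4πI² = N·(3j₀)²·(3jₘ)² = 1400/3757
I = -1·√(0.372638/4π) = -0.17220212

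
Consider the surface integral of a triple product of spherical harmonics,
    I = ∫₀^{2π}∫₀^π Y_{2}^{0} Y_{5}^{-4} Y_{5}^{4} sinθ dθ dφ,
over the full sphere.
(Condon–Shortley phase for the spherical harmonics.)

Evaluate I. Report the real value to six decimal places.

Checks pass: Σm=0; 12 even; l₃=5∈[3,7].
(2·2+1)(2·5+1)(2·5+1) = 605
Δ: 2! 2! 8! / 13! → 1/38610
sum: t=0:+1/2880 t=1:−1/576 t=2:+1/2880 = -1/960
3j²(2 5 5; 0 0 0) = Δ·Π!·Σ² = 10/429  (sign +1)
sum: t=0:+1/20160 t=1:−1/40320 = 1/40320
3j²(2 5 5; 0 -4 4) = Δ·Π!·Σ² = 6/715  (sign -1)
combine: 4πI² = 605·10/429·6/715 = 20/169
take √, sign -1: I = -0.09704356

-0.097044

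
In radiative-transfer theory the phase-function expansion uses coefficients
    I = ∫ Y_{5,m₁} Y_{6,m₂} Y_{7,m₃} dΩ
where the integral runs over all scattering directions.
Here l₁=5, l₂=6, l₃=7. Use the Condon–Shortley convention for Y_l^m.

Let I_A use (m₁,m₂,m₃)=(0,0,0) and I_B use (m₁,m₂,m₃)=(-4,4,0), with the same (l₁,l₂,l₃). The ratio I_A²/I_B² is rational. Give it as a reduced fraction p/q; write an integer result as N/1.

Same 5,6,7: normalisation and zero-m 3j drop out of the ratio.
A: Δ: 4! 6! 8! / 19! → 1/174594420; sum: t=0:+1/4147200 t=1:−1/207360 t=2:+1/82944 t=3:−1/207360 t=4:+1/4147200 = 1/345600; 3j²(5 6 7; 0 0 0) = Δ·Π!·Σ² = 420/46189  (sign -1)
B: Δ: 4! 6! 8! / 19! → 1/174594420; sum: t=3:−1/21772800 t=4:+1/4147200 = 17/87091200; 3j²(5 6 7; -4 4 0) = Δ·Π!·Σ² = 119/8151  (sign -1)
I_A²/I_B² = (420/46189)/(119/8151) = 180/289

180/289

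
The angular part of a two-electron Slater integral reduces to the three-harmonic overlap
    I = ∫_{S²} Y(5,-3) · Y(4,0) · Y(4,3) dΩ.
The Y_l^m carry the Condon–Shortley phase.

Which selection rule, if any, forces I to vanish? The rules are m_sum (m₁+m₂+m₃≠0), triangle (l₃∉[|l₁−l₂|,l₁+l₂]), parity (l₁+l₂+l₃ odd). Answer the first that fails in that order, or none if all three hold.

Σmᵢ = 0  ✓
l₃∈[|l₁−l₂|,l₁+l₂]=[1,9], have l₃=4  ✓
Σlᵢ = 13 ⇒ odd  ✗

parity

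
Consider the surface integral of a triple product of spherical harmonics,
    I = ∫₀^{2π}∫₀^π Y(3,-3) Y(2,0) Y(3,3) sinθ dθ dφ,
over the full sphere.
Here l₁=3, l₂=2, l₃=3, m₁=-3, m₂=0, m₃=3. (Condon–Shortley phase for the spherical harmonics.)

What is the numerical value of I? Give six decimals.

0.210261

Checks pass: Σm=0; 8 even; l₃=3∈[1,5].
(2·3+1)(2·2+1)(2·3+1) = 245
Δ: 2! 4! 2! / 9! → 1/3780
sum: t=0:+1/24 t=1:−1/4 t=2:+1/24 = -1/6
3j²(3 2 3; 0 0 0) = Δ·Π!·Σ² = 4/105  (sign +1)
sum: t=2:+1/96 = 1/96
3j²(3 2 3; -3 0 3) = Δ·Π!·Σ² = 5/84  (sign +1)
combine: 4πI² = 245·4/105·5/84 = 5/9
take √, sign +1: I = 0.21026104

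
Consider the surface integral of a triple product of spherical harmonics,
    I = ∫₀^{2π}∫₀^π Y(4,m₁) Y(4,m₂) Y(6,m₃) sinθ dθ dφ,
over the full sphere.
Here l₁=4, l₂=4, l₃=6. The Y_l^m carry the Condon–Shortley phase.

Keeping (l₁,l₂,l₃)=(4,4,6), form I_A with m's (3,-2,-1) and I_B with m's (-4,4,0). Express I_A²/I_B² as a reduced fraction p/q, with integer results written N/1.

Shared (l₁,l₂,l₃)=(4,4,6): N and (l;000)² cancel in I_A²/I_B².
A: Δ = 2!·6!·6!/15! = 1/1261260; Racah Σ t=0..1: t=0:+1/11520 t=1:−1/86400 = 13/172800; ⇒ 3j(4 4 6; 3 -2 -1)² = 13/660, sgn -1
B: Δ = 2!·6!·6!/15! = 1/1261260; Racah Σ t=2..2: t=2:+1/1036800 = 1/1036800; ⇒ 3j(4 4 6; -4 4 0)² = 4/6435, sgn +1
I_A²/I_B² = (13/660)/(4/6435) = 507/16

507/16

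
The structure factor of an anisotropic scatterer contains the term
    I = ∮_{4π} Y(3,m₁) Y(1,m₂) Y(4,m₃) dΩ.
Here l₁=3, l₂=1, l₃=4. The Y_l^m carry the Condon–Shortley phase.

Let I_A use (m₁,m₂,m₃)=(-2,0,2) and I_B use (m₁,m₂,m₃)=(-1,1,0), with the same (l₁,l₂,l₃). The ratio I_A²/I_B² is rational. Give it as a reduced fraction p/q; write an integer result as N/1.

2/1

Shared (l₁,l₂,l₃)=(3,1,4): N and (l;000)² cancel in I_A²/I_B².
A: Δ = 0!·6!·2!/9! = 1/252; Racah Σ t=0..0: t=0:+1/120 = 1/120; ⇒ 3j(3 1 4; -2 0 2)² = 1/21, sgn +1
B: Δ = 0!·6!·2!/9! = 1/252; Racah Σ t=0..0: t=0:+1/96 = 1/96; ⇒ 3j(3 1 4; -1 1 0)² = 1/42, sgn +1
I_A²/I_B² = (1/21)/(1/42) = 2/1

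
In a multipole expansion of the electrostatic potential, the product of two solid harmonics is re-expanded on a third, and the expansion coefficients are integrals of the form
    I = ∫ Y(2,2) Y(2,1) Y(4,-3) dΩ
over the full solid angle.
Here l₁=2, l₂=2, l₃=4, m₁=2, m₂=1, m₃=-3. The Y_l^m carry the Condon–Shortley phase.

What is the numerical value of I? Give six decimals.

-0.238414

m-sum 0 ✓  L=8 even ✓  0≤4≤4 ✓
Π(2lᵢ+1) = 5×5×9 = 225
triangle coeff Δ(2,2,4) = 1/630
Σ_t [0,0]: t=0:+1/16 = 1/16
(3j)²=2/35 [(2 2 4; 0 0 0)], sign=+1
Σ_t [0,0]: t=0:+1/144 = 1/144
(3j)²=1/18 [(2 2 4; 2 1 -3)], sign=-1
⇒ 4πI² = 5/7
I = (-1)√(5/7/(4π)) = -0.23841361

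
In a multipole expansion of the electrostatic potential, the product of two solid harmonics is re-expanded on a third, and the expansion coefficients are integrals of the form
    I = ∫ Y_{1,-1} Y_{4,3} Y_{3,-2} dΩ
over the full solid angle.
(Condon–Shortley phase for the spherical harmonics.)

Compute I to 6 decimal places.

-0.282095

Checks pass: Σm=0; 8 even; l₃=3∈[3,5].
(2·1+1)(2·4+1)(2·3+1) = 189
Δ: 2! 0! 6! / 9! → 1/252
sum: t=1:−1/36 = -1/36
3j²(1 4 3; 0 0 0) = Δ·Π!·Σ² = 4/63  (sign +1)
sum: t=2:+1/240 = 1/240
3j²(1 4 3; -1 3 -2) = Δ·Π!·Σ² = 1/12  (sign -1)
combine: 4πI² = 189·4/63·1/12 = 1/1
take √, sign -1: I = -0.28209479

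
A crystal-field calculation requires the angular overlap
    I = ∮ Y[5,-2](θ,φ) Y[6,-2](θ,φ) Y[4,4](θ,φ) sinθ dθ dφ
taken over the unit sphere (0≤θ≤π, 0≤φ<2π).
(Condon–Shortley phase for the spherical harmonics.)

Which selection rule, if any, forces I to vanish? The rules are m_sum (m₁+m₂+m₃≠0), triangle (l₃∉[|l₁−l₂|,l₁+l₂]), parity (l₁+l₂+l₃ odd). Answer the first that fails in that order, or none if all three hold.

parity

Σmᵢ = 0  ✓
l₃∈[|l₁−l₂|,l₁+l₂]=[1,11], have l₃=4  ✓
Σlᵢ = 15 ⇒ odd  ✗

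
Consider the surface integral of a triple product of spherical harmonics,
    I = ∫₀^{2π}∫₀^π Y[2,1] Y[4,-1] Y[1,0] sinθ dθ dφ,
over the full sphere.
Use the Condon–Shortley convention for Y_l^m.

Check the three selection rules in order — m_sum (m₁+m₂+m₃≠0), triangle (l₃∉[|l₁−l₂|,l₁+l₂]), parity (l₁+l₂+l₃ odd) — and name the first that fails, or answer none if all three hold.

triangle

m₁+m₂+m₃ = 1 − 1 + 0 = 0  ✓
triangle: |2−4|=2 ≤ l₃=1 ≤ 2+4=6  ✗
parity: l₁+l₂+l₃ = 7 is odd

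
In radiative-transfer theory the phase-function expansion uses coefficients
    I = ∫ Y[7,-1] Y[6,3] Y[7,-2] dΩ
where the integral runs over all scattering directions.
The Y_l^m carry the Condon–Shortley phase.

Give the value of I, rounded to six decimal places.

-0.046059

Checks pass: Σm=0; 20 even; l₃=7∈[1,13].
(2·7+1)(2·6+1)(2·7+1) = 2925
Δ: 6! 8! 6! / 21! → 1/2444321880
sum: t=0:+1/2612736000 t=1:−1/20736000 t=2:+1/1658880 t=3:−1/746496 t=4:+1/1658880 t=5:−1/20736000 t=6:+1/2612736000 = -1/4354560
3j²(7 6 7; 0 0 0) = Δ·Π!·Σ² = 1000/138567  (sign +1)
sum: t=3:−1/18662400 t=4:+1/3317760 t=5:−1/4147200 t=6:+1/37324800 = 1/29859840
3j²(7 6 7; -1 3 -2) = Δ·Π!·Σ² = 175/138567  (sign -1)
combine: 4πI² = 2925·1000/138567·175/138567 = 4375000/164109517
take √, sign -1: I = -0.04605929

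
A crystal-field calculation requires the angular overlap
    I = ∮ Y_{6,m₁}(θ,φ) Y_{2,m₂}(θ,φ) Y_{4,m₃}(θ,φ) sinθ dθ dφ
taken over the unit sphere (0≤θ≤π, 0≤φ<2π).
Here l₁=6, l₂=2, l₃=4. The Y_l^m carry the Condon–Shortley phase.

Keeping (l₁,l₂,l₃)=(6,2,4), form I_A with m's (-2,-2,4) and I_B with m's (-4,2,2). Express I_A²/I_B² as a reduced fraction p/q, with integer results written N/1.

Same 6,2,4: normalisation and zero-m 3j drop out of the ratio.
A: Δ: 4! 8! 0! / 13! → 1/6435; sum: t=0:+1/967680 = 1/967680; 3j²(6 2 4; -2 -2 4) = Δ·Π!·Σ² = 1/6435  (sign +1)
B: Δ: 4! 8! 0! / 13! → 1/6435; sum: t=4:+1/34560 = 1/34560; 3j²(6 2 4; -4 2 2) = Δ·Π!·Σ² = 14/429  (sign +1)
I_A²/I_B² = (1/6435)/(14/429) = 1/210

1/210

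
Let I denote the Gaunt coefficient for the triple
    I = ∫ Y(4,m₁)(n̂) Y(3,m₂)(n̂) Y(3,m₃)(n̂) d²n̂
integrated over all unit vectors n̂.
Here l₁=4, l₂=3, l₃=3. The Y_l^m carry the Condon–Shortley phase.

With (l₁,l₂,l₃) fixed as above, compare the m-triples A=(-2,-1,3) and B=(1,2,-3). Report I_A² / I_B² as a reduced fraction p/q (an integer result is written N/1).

9/5

l's match ⇒ only the (l;m) 3-j factors differ between A and B.
A: triangle coeff Δ(4,3,3) = 1/34650; Σ_t [2,2]: t=2:+1/192 = 1/192; (3j)²=3/77 [(4 3 3; -2 -1 3)], sign=+1
B: triangle coeff Δ(4,3,3) = 1/34650; Σ_t [3,3]: t=3:−1/288 = -1/288; (3j)²=5/231 [(4 3 3; 1 2 -3)], sign=-1
I_A²/I_B² = (3/77)/(5/231) = 9/5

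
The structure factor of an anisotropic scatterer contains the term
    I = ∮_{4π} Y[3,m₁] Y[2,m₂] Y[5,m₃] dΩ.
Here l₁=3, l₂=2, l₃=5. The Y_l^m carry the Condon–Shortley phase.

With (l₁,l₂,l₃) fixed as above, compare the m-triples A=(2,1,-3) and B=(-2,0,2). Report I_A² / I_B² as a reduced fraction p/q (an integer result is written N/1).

16/9

l's match ⇒ only the (l;m) 3-j factors differ between A and B.
A: triangle coeff Δ(3,2,5) = 1/2310; Σ_t [0,0]: t=0:+1/720 = 1/720; (3j)²=8/165 [(3 2 5; 2 1 -3)], sign=+1
B: triangle coeff Δ(3,2,5) = 1/2310; Σ_t [0,0]: t=0:+1/480 = 1/480; (3j)²=3/110 [(3 2 5; -2 0 2)], sign=-1
I_A²/I_B² = (8/165)/(3/110) = 16/9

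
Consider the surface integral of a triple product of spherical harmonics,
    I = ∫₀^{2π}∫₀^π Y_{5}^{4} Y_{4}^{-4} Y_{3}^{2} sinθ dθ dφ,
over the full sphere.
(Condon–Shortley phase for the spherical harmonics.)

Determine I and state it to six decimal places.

0.000000

4 − 4 + 2 = 2 ≠ 0: azimuthal integral kills it; I = 0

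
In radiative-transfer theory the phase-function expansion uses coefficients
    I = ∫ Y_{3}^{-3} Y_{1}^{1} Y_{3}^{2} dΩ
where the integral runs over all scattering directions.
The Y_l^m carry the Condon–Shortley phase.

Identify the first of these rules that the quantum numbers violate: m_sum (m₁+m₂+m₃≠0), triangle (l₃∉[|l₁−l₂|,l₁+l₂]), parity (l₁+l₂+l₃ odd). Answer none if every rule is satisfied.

parity

Σmᵢ = 0  ✓
l₃∈[|l₁−l₂|,l₁+l₂]=[2,4], have l₃=3  ✓
Σlᵢ = 7 ⇒ odd  ✗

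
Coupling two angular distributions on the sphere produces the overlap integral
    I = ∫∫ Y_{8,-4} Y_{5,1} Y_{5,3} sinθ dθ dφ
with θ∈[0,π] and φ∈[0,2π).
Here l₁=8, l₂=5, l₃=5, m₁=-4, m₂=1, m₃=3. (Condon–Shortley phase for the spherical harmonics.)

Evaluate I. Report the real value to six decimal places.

0.011139

Checks pass: Σm=0; 18 even; l₃=5∈[3,13].
(2·8+1)(2·5+1)(2·5+1) = 2057
Δ: 8! 8! 2! / 19! → 1/37413090
sum: t=3:−1/1036800 t=4:+1/331776 t=5:−1/1036800 = 1/921600
3j²(8 5 5; 0 0 0) = Δ·Π!·Σ² = 490/46189  (sign -1)
sum: t=4:+1/46448640 t=5:−1/3628800 t=6:+1/4147200 = -1/77414400
3j²(8 5 5; -4 1 3) = Δ·Π!·Σ² = 3/41990  (sign -1)
combine: 4πI² = 2057·490/46189·3/41990 = 1617/1037153
take √, sign +1: I = 0.01113855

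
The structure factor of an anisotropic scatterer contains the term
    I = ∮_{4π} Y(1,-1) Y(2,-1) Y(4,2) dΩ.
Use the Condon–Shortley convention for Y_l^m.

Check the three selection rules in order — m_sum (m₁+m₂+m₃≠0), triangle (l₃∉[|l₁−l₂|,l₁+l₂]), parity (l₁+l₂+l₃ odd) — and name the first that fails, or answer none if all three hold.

triangle

azimuthal sum: -1 − 1 + 2 = 0  ✓
1 ≤ 4 ≤ 3 (triangle on l)  ✗
L = 1 + 2 + 4 = 7 (odd)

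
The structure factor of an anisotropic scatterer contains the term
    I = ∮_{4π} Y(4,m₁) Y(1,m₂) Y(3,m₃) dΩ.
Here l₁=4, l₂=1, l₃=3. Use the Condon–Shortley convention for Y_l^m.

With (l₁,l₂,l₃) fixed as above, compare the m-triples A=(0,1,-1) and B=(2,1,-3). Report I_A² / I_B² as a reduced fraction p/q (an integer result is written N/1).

6/1

Same 4,1,3: normalisation and zero-m 3j drop out of the ratio.
A: Δ: 2! 6! 0! / 9! → 1/252; sum: t=2:+1/96 = 1/96; 3j²(4 1 3; 0 1 -1) = Δ·Π!·Σ² = 1/42  (sign +1)
B: Δ: 2! 6! 0! / 9! → 1/252; sum: t=2:+1/1440 = 1/1440; 3j²(4 1 3; 2 1 -3) = Δ·Π!·Σ² = 1/252  (sign +1)
I_A²/I_B² = (1/42)/(1/252) = 6/1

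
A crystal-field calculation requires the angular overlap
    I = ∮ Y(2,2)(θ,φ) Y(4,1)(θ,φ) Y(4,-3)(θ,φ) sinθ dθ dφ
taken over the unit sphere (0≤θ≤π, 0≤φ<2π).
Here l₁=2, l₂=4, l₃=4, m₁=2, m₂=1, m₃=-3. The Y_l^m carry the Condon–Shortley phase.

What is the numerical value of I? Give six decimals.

0.159270

Rules hold: Σm=0, L=10 even, 2≤4≤6.
N = 5·9·9 = 405
Δ = 2!·2!·6!/11! = 1/13860
Racah Σ t=0..2: t=0:+1/192 t=1:−1/36 t=2:+1/192 = -5/288
⇒ 3j(2 4 4; 0 0 0)² = 20/693, sgn -1
Racah Σ t=0..0: t=0:+1/480 = 1/480
⇒ 3j(2 4 4; 2 1 -3)² = 3/110, sgn -1
4πI² = N·(3j₀)²·(3jₘ)² = 270/847
I = +1·√(0.318772/4π) = 0.15927046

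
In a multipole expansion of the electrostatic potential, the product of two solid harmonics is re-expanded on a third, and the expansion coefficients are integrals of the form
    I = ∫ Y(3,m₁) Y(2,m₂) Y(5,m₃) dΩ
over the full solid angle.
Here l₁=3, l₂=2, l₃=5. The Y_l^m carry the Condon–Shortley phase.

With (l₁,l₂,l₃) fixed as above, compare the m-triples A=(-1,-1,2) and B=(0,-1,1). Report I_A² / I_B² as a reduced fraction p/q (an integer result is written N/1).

21/16

l's match ⇒ only the (l;m) 3-j factors differ between A and B.
A: triangle coeff Δ(3,2,5) = 1/2310; Σ_t [0,0]: t=0:+1/288 = 1/288; (3j)²=1/22 [(3 2 5; -1 -1 2)], sign=-1
B: triangle coeff Δ(3,2,5) = 1/2310; Σ_t [0,0]: t=0:+1/216 = 1/216; (3j)²=8/231 [(3 2 5; 0 -1 1)], sign=+1
I_A²/I_B² = (1/22)/(8/231) = 21/16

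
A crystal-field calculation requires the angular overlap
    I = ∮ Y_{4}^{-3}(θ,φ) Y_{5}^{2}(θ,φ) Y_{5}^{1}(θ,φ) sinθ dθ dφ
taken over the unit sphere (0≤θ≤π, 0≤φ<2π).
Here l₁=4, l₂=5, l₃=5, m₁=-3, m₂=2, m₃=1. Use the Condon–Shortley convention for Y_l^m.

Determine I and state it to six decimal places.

Checks pass: Σm=0; 14 even; l₃=5∈[1,9].
(2·4+1)(2·5+1)(2·5+1) = 1089
Δ: 4! 4! 6! / 15! → 1/3153150
sum: t=0:+1/69120 t=1:−1/1728 t=2:+1/576 t=3:−1/1728 t=4:+1/69120 = 7/11520
3j²(4 5 5; 0 0 0) = Δ·Π!·Σ² = 2/143  (sign -1)
sum: t=3:−1/6912 t=4:+1/5184 = 1/20736
3j²(4 5 5; -3 2 1) = Δ·Π!·Σ² = 5/2574  (sign +1)
combine: 4πI² = 1089·2/143·5/2574 = 5/169
take √, sign -1: I = -0.04852178

-0.048522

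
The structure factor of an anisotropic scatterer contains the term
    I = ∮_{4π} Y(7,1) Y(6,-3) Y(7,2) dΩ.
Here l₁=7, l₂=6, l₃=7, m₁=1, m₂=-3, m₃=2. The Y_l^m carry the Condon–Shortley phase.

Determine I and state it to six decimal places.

Rules hold: Σm=0, L=20 even, 1≤7≤13.
N = 15·13·15 = 2925
Δ = 6!·8!·6!/21! = 1/2444321880
Racah Σ t=0..6: t=0:+1/2612736000 t=1:−1/20736000 t=2:+1/1658880 t=3:−1/746496 t=4:+1/1658880 t=5:−1/20736000 t=6:+1/2612736000 = -1/4354560
⇒ 3j(7 6 7; 0 0 0)² = 1000/138567, sgn +1
Racah Σ t=0..3: t=0:+1/37324800 t=1:−1/4147200 t=2:+1/3317760 t=3:−1/18662400 = 1/29859840
⇒ 3j(7 6 7; 1 -3 2)² = 175/138567, sgn -1
4πI² = N·(3j₀)²·(3jₘ)² = 4375000/164109517
I = -1·√(0.026659/4π) = -0.04605929

-0.046059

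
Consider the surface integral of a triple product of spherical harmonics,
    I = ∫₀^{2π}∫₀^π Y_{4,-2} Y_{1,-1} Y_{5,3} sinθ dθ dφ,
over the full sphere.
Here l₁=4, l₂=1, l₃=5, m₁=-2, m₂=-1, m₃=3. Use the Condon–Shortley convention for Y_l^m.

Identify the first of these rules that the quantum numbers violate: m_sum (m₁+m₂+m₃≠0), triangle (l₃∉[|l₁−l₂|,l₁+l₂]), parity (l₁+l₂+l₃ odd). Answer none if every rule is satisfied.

none

m₁+m₂+m₃ = -2 − 1 + 3 = 0  ✓
triangle: |4−1|=3 ≤ l₃=5 ≤ 4+1=5  ✓
parity: l₁+l₂+l₃ = 10 is even  ✓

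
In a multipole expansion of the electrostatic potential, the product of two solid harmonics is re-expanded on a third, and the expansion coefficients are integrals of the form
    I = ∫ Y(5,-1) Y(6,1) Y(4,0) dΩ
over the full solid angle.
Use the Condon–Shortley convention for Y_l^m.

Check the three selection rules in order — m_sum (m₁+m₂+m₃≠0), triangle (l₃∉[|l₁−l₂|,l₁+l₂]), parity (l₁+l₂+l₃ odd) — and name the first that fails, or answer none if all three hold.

parity

m₁+m₂+m₃ = -1 + 1 + 0 = 0  ✓
triangle: |5−6|=1 ≤ l₃=4 ≤ 5+6=11  ✓
parity: l₁+l₂+l₃ = 15 is odd  ✗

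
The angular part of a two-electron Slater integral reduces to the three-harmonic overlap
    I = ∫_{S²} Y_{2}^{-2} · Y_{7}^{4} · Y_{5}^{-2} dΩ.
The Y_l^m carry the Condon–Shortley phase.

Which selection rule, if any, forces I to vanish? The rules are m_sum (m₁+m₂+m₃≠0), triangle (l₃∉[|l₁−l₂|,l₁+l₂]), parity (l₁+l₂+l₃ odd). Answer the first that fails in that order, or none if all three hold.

none

Σmᵢ = 0  ✓
l₃∈[|l₁−l₂|,l₁+l₂]=[5,9], have l₃=5  ✓
Σlᵢ = 14 ⇒ even  ✓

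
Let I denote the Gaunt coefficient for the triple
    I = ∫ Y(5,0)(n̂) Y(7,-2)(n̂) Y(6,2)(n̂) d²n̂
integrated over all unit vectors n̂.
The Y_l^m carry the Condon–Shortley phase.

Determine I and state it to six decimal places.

Rules hold: Σm=0, L=18 even, 2≤6≤12.
N = 11·15·13 = 2145
Δ = 6!·4!·8!/19! = 1/174594420
Racah Σ t=1..5: t=1:−1/4147200 t=2:+1/207360 t=3:−1/82944 t=4:+1/207360 t=5:−1/4147200 = -1/345600
⇒ 3j(5 7 6; 0 0 0)² = 420/46189, sgn -1
Racah Σ t=1..5: t=1:−1/1658880 t=2:+1/207360 t=3:−1/207360 t=4:+1/1451520 t=5:−1/116121600 = 1/12902400
⇒ 3j(5 7 6; 0 -2 2)² = 27/1293292, sgn +1
4πI² = N·(3j₀)²·(3jₘ)² = 6075/14919047
I = -1·√(0.000407198/4π) = -0.00569243

-0.005692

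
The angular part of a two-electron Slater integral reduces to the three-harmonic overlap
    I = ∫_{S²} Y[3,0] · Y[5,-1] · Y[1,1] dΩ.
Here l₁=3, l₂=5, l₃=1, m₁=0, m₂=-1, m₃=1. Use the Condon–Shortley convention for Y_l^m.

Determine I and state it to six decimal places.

0.000000

|3−5|≤1≤3+5 violated ⇒ I = 0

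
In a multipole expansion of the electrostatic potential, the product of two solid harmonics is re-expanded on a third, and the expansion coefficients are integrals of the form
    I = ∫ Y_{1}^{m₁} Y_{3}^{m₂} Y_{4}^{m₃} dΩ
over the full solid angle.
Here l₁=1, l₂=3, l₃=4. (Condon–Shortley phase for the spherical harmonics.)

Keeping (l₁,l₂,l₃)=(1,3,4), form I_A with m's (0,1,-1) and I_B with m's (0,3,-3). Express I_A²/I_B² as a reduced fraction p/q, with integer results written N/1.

l's match ⇒ only the (l;m) 3-j factors differ between A and B.
A: triangle coeff Δ(1,3,4) = 1/252; Σ_t [0,0]: t=0:+1/48 = 1/48; (3j)²=5/84 [(1 3 4; 0 1 -1)], sign=-1
B: triangle coeff Δ(1,3,4) = 1/252; Σ_t [0,0]: t=0:+1/720 = 1/720; (3j)²=1/36 [(1 3 4; 0 3 -3)], sign=-1
I_A²/I_B² = (5/84)/(1/36) = 15/7

15/7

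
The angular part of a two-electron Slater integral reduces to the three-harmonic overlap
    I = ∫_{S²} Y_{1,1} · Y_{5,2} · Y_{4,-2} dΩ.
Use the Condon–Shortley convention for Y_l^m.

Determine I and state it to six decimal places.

0.000000

1 + 2 − 2 = 1 ≠ 0: azimuthal integral kills it; I = 0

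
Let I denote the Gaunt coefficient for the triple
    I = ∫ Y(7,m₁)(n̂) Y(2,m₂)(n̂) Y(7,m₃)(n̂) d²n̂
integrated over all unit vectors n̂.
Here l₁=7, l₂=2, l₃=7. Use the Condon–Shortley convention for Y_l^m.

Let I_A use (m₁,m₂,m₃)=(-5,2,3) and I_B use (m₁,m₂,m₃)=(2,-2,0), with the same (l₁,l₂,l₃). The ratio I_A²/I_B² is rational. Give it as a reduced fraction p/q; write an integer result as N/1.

Same 7,2,7: normalisation and zero-m 3j drop out of the ratio.
A: Δ: 2! 12! 2! / 17! → 1/185640; sum: t=2:+1/29030400 = 1/29030400; 3j²(7 2 7; -5 2 3) = Δ·Π!·Σ² = 99/7735  (sign +1)
B: Δ: 2! 12! 2! / 17! → 1/185640; sum: t=0:+1/2419200 = 1/2419200; 3j²(7 2 7; 2 -2 0) = Δ·Π!·Σ² = 27/1105  (sign -1)
I_A²/I_B² = (99/7735)/(27/1105) = 11/21

11/21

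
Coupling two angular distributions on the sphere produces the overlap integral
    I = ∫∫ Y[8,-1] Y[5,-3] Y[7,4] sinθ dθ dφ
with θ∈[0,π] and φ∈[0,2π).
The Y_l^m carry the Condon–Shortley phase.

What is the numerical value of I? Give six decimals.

m-sum 0 ✓  L=20 even ✓  3≤7≤13 ✓
Π(2lᵢ+1) = 17×11×15 = 2805
triangle coeff Δ(8,5,7) = 1/814773960
Σ_t [1,5]: t=1:−1/87091200 t=2:+1/4976640 t=3:−1/2073600 t=4:+1/4976640 t=5:−1/87091200 = -1/9676800
(3j)²=360/46189 [(8 5 7; 0 0 0)], sign=+1
Σ_t [0,2]: t=0:+1/1045094400 t=1:−1/58060800 t=2:+1/34836480 = 13/1045094400
(3j)²=13/1938 [(8 5 7; -1 -3 4)], sign=-1
⇒ 4πI² = 900/6137
I = (-1)√(900/6137/(4π)) = -0.10802848

-0.108028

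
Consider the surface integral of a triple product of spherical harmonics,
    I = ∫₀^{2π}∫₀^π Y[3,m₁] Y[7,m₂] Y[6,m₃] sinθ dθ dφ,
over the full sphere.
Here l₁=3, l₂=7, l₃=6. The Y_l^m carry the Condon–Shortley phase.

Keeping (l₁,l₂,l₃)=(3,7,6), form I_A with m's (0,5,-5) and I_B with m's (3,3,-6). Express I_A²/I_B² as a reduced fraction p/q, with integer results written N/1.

l's match ⇒ only the (l;m) 3-j factors differ between A and B.
A: triangle coeff Δ(3,7,6) = 1/2042040; Σ_t [2,3]: t=2:+1/14515200 t=3:−1/4354560 = -1/6220800; (3j)²=77/4420 [(3 7 6; 0 5 -5)], sign=+1
B: triangle coeff Δ(3,7,6) = 1/2042040; Σ_t [0,0]: t=0:+1/174182400 = 1/174182400; (3j)²=3/6188 [(3 7 6; 3 3 -6)], sign=+1
I_A²/I_B² = (77/4420)/(3/6188) = 539/15

539/15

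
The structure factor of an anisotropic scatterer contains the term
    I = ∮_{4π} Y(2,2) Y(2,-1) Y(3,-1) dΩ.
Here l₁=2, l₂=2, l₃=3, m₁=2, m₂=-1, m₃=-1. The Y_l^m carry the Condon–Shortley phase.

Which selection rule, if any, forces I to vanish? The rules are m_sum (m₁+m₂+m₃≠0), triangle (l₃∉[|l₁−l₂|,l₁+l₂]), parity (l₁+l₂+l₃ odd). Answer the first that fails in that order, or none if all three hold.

parity

Σmᵢ = 0  ✓
l₃∈[|l₁−l₂|,l₁+l₂]=[0,4], have l₃=3  ✓
Σlᵢ = 7 ⇒ odd  ✗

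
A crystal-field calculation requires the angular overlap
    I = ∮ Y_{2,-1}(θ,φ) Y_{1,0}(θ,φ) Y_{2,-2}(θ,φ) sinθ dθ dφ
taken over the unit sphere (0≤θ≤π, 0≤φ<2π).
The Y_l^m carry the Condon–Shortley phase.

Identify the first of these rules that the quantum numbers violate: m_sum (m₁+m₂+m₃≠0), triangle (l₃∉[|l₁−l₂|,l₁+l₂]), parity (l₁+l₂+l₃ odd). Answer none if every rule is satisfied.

azimuthal sum: -1 + 0 − 2 = -3  ✗
1 ≤ 2 ≤ 3 (triangle on l)
L = 2 + 1 + 2 = 5 (odd)

m_sum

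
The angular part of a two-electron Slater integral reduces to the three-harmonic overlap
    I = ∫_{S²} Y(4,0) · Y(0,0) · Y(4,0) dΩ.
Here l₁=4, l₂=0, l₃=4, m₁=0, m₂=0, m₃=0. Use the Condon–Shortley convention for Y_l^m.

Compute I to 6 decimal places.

0.282095

m-sum 0 ✓  L=8 even ✓  4≤4≤4 ✓
Π(2lᵢ+1) = 9×1×9 = 81
triangle coeff Δ(4,0,4) = 1/9
Σ_t [0,0]: t=0:+1/576 = 1/576
(3j)²=1/9 [(4 0 4; 0 0 0)], sign=+1
(m-triple is (0,0,0) — same symbol as above.)
⇒ 4πI² = 1/1
I = (+1)√(1/1/(4π)) = 0.28209479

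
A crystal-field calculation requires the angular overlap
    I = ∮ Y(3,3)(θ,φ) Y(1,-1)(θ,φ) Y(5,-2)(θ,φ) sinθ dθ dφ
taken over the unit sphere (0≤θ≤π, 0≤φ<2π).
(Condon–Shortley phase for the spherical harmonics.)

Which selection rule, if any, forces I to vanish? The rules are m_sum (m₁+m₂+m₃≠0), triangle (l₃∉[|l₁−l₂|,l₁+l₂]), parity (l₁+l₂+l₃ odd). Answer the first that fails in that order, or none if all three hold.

triangle

azimuthal sum: 3 − 1 − 2 = 0  ✓
2 ≤ 5 ≤ 4 (triangle on l)  ✗
L = 3 + 1 + 5 = 9 (odd)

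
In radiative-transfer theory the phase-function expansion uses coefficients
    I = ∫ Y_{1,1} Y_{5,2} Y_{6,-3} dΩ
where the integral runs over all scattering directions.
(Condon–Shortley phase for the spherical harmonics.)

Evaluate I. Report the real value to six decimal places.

Checks pass: Σm=0; 12 even; l₃=6∈[4,6].
(2·1+1)(2·5+1)(2·6+1) = 429
Δ: 0! 2! 10! / 13! → 1/858
sum: t=0:+1/14400 = 1/14400
3j²(1 5 6; 0 0 0) = Δ·Π!·Σ² = 6/143  (sign +1)
sum: t=0:+1/60480 = 1/60480
3j²(1 5 6; 1 2 -3) = Δ·Π!·Σ² = 6/143  (sign -1)
combine: 4πI² = 429·6/143·6/143 = 108/143
take √, sign -1: I = -0.24515397

-0.245154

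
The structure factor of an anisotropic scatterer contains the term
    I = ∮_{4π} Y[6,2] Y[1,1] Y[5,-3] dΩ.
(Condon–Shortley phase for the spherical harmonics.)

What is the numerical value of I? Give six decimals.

0.100084

Rules hold: Σm=0, L=12 even, 5≤5≤7.
N = 13·3·11 = 429
Δ = 2!·10!·0!/13! = 1/858
Racah Σ t=1..1: t=1:−1/14400 = -1/14400
⇒ 3j(6 1 5; 0 0 0)² = 6/143, sgn +1
Racah Σ t=2..2: t=2:+1/161280 = 1/161280
⇒ 3j(6 1 5; 2 1 -3)² = 1/143, sgn +1
4πI² = N·(3j₀)²·(3jₘ)² = 18/143
I = +1·√(0.125874/4π) = 0.10008369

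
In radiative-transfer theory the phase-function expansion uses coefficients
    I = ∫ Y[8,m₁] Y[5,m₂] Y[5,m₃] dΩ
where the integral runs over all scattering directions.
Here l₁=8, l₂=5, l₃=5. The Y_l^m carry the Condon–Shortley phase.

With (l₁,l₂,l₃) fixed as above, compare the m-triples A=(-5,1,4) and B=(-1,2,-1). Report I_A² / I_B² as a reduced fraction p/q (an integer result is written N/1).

572/189

l's match ⇒ only the (l;m) 3-j factors differ between A and B.
A: triangle coeff Δ(8,5,5) = 1/37413090; Σ_t [5,6]: t=5:−1/29030400 t=6:+1/14515200 = 1/29030400; (3j)²=12/1615 [(8 5 5; -5 1 4)], sign=-1
B: triangle coeff Δ(8,5,5) = 1/37413090; Σ_t [5,7]: t=5:−1/829440 t=6:+1/1036800 t=7:−1/14515200 = -1/3225600; (3j)²=567/230945 [(8 5 5; -1 2 -1)], sign=-1
I_A²/I_B² = (12/1615)/(567/230945) = 572/189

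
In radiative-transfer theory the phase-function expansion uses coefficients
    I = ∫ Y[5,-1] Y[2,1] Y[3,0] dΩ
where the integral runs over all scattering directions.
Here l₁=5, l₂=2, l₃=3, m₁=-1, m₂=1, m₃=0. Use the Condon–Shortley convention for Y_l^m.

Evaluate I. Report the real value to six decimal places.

-0.214318

Rules hold: Σm=0, L=10 even, 3≤3≤7.
N = 11·5·7 = 385
Δ = 4!·6!·0!/11! = 1/2310
Racah Σ t=2..2: t=2:+1/144 = 1/144
⇒ 3j(5 2 3; 0 0 0)² = 10/231, sgn -1
Racah Σ t=3..3: t=3:−1/216 = -1/216
⇒ 3j(5 2 3; -1 1 0)² = 8/231, sgn +1
4πI² = N·(3j₀)²·(3jₘ)² = 400/693
I = -1·√(0.577201/4π) = -0.21431790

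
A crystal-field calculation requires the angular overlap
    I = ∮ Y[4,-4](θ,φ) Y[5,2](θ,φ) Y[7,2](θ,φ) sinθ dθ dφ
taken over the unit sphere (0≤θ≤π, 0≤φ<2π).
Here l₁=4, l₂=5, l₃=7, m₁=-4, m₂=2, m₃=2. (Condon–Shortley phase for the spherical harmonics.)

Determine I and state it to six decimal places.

-0.110423

m-sum 0 ✓  L=16 even ✓  1≤7≤9 ✓
Π(2lᵢ+1) = 9×11×15 = 1485
triangle coeff Δ(4,5,7) = 1/6126120
Σ_t [0,2]: t=0:+1/69120 t=1:−1/20736 t=2:+1/69120 = -1/51840
(3j)²=280/21879 [(4 5 7; 0 0 0)], sign=+1
Σ_t [2,2]: t=2:+1/1036800 = 1/1036800
(3j)²=98/12155 [(4 5 7; -4 2 2)], sign=-1
⇒ 4πI² = 82320/537251
I = (-1)√(82320/537251/(4π)) = -0.11042290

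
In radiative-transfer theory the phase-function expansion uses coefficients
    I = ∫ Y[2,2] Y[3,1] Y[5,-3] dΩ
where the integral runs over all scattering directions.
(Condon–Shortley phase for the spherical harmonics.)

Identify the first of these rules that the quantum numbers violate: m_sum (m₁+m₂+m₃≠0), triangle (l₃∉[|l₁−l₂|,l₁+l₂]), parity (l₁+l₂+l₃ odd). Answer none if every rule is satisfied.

Σmᵢ = 0  ✓
l₃∈[|l₁−l₂|,l₁+l₂]=[1,5], have l₃=5  ✓
Σlᵢ = 10 ⇒ even  ✓

none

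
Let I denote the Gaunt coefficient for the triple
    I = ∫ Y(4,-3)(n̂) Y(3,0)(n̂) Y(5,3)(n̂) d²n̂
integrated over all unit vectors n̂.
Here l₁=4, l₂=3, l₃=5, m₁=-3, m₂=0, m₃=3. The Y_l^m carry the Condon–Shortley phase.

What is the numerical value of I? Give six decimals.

0.103862

Rules hold: Σm=0, L=12 even, 1≤5≤7.
N = 9·7·11 = 693
Δ = 2!·6!·4!/13! = 1/180180
Racah Σ t=0..2: t=0:+1/576 t=1:−1/144 t=2:+1/576 = -1/288
⇒ 3j(4 3 5; 0 0 0)² = 20/1001, sgn +1
Racah Σ t=1..2: t=1:−1/2880 t=2:+1/1440 = 1/2880
⇒ 3j(4 3 5; -3 0 3)² = 7/715, sgn +1
4πI² = N·(3j₀)²·(3jₘ)² = 252/1859
I = +1·√(0.135557/4π) = 0.10386175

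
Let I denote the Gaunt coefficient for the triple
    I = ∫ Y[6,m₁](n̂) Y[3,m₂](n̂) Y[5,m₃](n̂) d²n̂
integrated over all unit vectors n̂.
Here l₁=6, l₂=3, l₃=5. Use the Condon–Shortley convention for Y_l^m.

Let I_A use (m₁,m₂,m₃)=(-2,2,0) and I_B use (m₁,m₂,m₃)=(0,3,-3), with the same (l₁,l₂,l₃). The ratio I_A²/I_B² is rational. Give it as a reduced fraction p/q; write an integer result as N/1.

1/2

l's match ⇒ only the (l;m) 3-j factors differ between A and B.
A: triangle coeff Δ(6,3,5) = 1/675675; Σ_t [3,4]: t=3:−1/8640 t=4:+1/13824 = -1/23040; (3j)²=2/429 [(6 3 5; -2 2 0)], sign=+1
B: triangle coeff Δ(6,3,5) = 1/675675; Σ_t [4,4]: t=4:+1/69120 = 1/69120; (3j)²=4/429 [(6 3 5; 0 3 -3)], sign=+1
I_A²/I_B² = (2/429)/(4/429) = 1/2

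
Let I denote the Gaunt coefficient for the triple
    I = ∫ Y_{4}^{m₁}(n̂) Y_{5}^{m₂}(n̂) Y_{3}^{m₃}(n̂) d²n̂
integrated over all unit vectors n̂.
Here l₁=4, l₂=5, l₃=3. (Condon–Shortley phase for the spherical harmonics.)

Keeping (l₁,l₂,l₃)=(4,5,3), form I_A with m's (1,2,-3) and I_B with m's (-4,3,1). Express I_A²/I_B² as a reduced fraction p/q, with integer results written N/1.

125/112

l's match ⇒ only the (l;m) 3-j factors differ between A and B.
A: triangle coeff Δ(4,5,3) = 1/180180; Σ_t [3,3]: t=3:−1/1728 = -1/1728; (3j)²=25/858 [(4 5 3; 1 2 -3)], sign=-1
B: triangle coeff Δ(4,5,3) = 1/180180; Σ_t [6,6]: t=6:+1/5760 = 1/5760; (3j)²=56/2145 [(4 5 3; -4 3 1)], sign=+1
I_A²/I_B² = (25/858)/(56/2145) = 125/112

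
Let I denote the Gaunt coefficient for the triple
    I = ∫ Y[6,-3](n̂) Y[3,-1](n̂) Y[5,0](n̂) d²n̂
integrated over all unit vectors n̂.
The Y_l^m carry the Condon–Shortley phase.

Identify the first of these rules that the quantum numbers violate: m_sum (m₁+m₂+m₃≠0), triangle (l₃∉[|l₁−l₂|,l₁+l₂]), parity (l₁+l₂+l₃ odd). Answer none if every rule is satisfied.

m_sum

Σmᵢ = -4  ✗
l₃∈[|l₁−l₂|,l₁+l₂]=[3,9], have l₃=5
Σlᵢ = 14 ⇒ even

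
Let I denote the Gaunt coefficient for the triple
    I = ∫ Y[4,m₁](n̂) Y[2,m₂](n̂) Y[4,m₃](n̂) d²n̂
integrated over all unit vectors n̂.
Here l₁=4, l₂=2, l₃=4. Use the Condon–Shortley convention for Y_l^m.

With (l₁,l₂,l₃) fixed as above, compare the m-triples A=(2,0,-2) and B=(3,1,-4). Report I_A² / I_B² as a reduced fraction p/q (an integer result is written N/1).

l's match ⇒ only the (l;m) 3-j factors differ between A and B.
A: triangle coeff Δ(4,2,4) = 1/13860; Σ_t [0,2]: t=0:+1/192 t=1:−1/120 t=2:+1/2880 = -1/360; (3j)²=16/3465 [(4 2 4; 2 0 -2)], sign=-1
B: triangle coeff Δ(4,2,4) = 1/13860; Σ_t [1,1]: t=1:−1/1440 = -1/1440; (3j)²=7/165 [(4 2 4; 3 1 -4)], sign=-1
I_A²/I_B² = (16/3465)/(7/165) = 16/147

16/147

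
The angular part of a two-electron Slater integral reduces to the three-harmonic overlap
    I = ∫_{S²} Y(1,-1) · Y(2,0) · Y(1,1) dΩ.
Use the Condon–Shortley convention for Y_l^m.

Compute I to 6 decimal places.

0.126157

Checks pass: Σm=0; 4 even; l₃=1∈[1,3].
(2·1+1)(2·2+1)(2·1+1) = 45
Δ: 2! 0! 2! / 5! → 1/30
sum: t=1:−1/1 = -1/1
3j²(1 2 1; 0 0 0) = Δ·Π!·Σ² = 2/15  (sign +1)
sum: t=2:+1/4 = 1/4
3j²(1 2 1; -1 0 1) = Δ·Π!·Σ² = 1/30  (sign +1)
combine: 4πI² = 45·2/15·1/30 = 1/5
take √, sign +1: I = 0.12615663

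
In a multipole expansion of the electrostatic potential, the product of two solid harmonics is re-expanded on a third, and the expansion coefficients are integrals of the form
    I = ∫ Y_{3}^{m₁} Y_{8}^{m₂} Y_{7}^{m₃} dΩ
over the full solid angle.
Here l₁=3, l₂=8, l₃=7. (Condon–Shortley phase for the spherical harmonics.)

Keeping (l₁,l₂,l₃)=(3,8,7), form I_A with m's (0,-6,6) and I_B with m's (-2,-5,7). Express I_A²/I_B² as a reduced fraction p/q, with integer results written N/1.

Same 3,8,7: normalisation and zero-m 3j drop out of the ratio.
A: Δ: 4! 2! 12! / 19! → 1/5290740; sum: t=1:−1/479001600 t=2:+1/1916006400 = -1/638668800; 3j²(3 8 7; 0 -6 6) = Δ·Π!·Σ² = 117/6460  (sign +1)
B: Δ: 4! 2! 12! / 19! → 1/5290740; sum: t=3:−1/5748019200 = -1/5748019200; 3j²(3 8 7; -2 -5 7) = Δ·Π!·Σ² = 13/5814  (sign -1)
I_A²/I_B² = (117/6460)/(13/5814) = 81/10

81/10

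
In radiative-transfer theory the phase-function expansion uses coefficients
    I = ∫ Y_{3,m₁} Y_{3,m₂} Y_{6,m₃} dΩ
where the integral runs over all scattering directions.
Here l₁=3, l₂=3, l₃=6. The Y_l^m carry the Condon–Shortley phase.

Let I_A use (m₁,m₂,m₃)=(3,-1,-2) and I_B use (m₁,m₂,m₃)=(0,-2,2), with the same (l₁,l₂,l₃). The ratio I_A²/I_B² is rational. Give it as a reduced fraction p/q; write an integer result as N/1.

1/8

Shared (l₁,l₂,l₃)=(3,3,6): N and (l;000)² cancel in I_A²/I_B².
A: Δ = 0!·6!·6!/13! = 1/12012; Racah Σ t=0..0: t=0:+1/34560 = 1/34560; ⇒ 3j(3 3 6; 3 -1 -2)² = 1/429, sgn +1
B: Δ = 0!·6!·6!/13! = 1/12012; Racah Σ t=0..0: t=0:+1/4320 = 1/4320; ⇒ 3j(3 3 6; 0 -2 2)² = 8/429, sgn +1
I_A²/I_B² = (1/429)/(8/429) = 1/8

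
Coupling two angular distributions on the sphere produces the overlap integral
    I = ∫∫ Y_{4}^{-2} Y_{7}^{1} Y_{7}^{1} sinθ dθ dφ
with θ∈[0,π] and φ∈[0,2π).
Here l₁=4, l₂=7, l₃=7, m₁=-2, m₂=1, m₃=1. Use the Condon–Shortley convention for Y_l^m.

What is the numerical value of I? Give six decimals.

m-sum 0 ✓  L=18 even ✓  3≤7≤11 ✓
Π(2lᵢ+1) = 9×15×15 = 2025
triangle coeff Δ(4,7,7) = 1/58198140
Σ_t [0,4]: t=0:+1/17418240 t=1:−1/622080 t=2:+1/230400 t=3:−1/622080 t=4:+1/17418240 = 1/806400
(3j)²=2268/230945 [(4 7 7; 0 0 0)], sign=-1
Σ_t [2,4]: t=2:+1/1658880 t=3:−1/518400 t=4:+1/1658880 = -1/1382400
(3j)²=504/46189 [(4 7 7; -2 1 1)], sign=-1
⇒ 4πI² = 462944160/2133423721
I = (+1)√(462944160/2133423721/(4π)) = 0.13140770

0.131408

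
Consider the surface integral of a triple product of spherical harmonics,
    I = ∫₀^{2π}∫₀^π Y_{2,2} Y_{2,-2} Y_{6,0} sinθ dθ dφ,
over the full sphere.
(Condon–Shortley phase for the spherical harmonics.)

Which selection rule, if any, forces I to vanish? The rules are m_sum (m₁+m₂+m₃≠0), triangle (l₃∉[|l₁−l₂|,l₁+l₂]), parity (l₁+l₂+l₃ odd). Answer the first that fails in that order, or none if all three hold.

azimuthal sum: 2 − 2 + 0 = 0  ✓
0 ≤ 6 ≤ 4 (triangle on l)  ✗
L = 2 + 2 + 6 = 10 (even)

triangle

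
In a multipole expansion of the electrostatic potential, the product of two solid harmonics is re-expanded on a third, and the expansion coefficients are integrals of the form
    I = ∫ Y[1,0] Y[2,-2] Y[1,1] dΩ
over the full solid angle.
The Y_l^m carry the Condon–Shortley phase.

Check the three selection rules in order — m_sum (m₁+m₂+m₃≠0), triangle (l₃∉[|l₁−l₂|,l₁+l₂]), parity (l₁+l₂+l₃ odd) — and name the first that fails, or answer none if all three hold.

m_sum

m₁+m₂+m₃ = 0 − 2 + 1 = -1  ✗
triangle: |1−2|=1 ≤ l₃=1 ≤ 1+2=3
parity: l₁+l₂+l₃ = 4 is even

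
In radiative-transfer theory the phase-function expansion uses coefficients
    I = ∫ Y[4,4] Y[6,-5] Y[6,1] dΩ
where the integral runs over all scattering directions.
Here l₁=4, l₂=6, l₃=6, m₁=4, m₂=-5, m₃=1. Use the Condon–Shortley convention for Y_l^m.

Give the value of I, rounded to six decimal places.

-0.102536

Checks pass: Σm=0; 16 even; l₃=6∈[2,10].
(2·4+1)(2·6+1)(2·6+1) = 1521
Δ: 4! 4! 8! / 17! → 1/15315300
sum: t=0:+1/829440 t=1:−1/25920 t=2:+1/9216 t=3:−1/25920 t=4:+1/829440 = 7/207360
3j²(4 6 6; 0 0 0) = Δ·Π!·Σ² = 28/2431  (sign +1)
sum: t=0:+1/2903040 = 1/2903040
3j²(4 6 6; 4 -5 1) = Δ·Π!·Σ² = 5/663  (sign -1)
combine: 4πI² = 1521·28/2431·5/663 = 420/3179
take √, sign -1: I = -0.10253555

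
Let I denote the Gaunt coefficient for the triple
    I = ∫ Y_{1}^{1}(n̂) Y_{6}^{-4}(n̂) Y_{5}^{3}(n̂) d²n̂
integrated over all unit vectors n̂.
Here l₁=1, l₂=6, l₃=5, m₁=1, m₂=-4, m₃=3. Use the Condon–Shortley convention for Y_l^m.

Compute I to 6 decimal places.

Checks pass: Σm=0; 12 even; l₃=5∈[5,7].
(2·1+1)(2·6+1)(2·5+1) = 429
Δ: 2! 0! 10! / 13! → 1/858
sum: t=1:−1/14400 = -1/14400
3j²(1 6 5; 0 0 0) = Δ·Π!·Σ² = 6/143  (sign +1)
sum: t=0:+1/161280 = 1/161280
3j²(1 6 5; 1 -4 3) = Δ·Π!·Σ² = 15/286  (sign +1)
combine: 4πI² = 429·6/143·15/286 = 135/143
take √, sign +1: I = 0.27409047

0.274090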